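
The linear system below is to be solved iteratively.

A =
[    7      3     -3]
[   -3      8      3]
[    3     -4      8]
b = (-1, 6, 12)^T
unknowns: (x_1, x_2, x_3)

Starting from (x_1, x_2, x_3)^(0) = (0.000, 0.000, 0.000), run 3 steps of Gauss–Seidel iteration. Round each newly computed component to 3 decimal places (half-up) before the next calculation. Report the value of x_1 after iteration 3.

0.402

Iteration 1:
  x_1 = (-1 - (3)·0.000 - (-3)·0.000) / (7) = -0.143
  x_2 = (6 - (-3)·-0.143 - (3)·0.000) / (8) = 0.696
  x_3 = (12 - (3)·-0.143 - (-4)·0.696) / (8) = 1.902
Iteration 2:
  x_1 = (-1 - (3)·0.696 - (-3)·1.902) / (7) = 0.374
  x_2 = (6 - (-3)·0.374 - (3)·1.902) / (8) = 0.177
  x_3 = (12 - (3)·0.374 - (-4)·0.177) / (8) = 1.448
Iteration 3:
  x_1 = (-1 - (3)·0.177 - (-3)·1.448) / (7) = 0.402
  x_2 = (6 - (-3)·0.402 - (3)·1.448) / (8) = 0.358
  x_3 = (12 - (3)·0.402 - (-4)·0.358) / (8) = 1.528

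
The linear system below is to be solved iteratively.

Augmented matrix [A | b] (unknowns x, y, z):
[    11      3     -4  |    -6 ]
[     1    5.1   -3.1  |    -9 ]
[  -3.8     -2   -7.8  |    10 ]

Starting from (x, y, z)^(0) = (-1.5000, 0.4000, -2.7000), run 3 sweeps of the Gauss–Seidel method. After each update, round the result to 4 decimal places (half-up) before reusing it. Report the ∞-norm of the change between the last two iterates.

0.8842

Iteration 1:
  x = (-6 - (3)·0.4000 - (-4)·-2.7000) / (11) = -1.6364
  y = (-9 - (1)·-1.6364 - (-3.1)·-2.7000) / (5.1) = -3.0850
  z = (10 - (-3.8)·-1.6364 - (-2)·-3.0850) / (-7.8) = 0.3062
Iteration 2:
  x = (-6 - (3)·-3.0850 - (-4)·0.3062) / (11) = 0.4073
  y = (-9 - (1)·0.4073 - (-3.1)·0.3062) / (5.1) = -1.6584
  z = (10 - (-3.8)·0.4073 - (-2)·-1.6584) / (-7.8) = -1.0552
Iteration 3:
  x = (-6 - (3)·-1.6584 - (-4)·-1.0552) / (11) = -0.4769
  y = (-9 - (1)·-0.4769 - (-3.1)·-1.0552) / (5.1) = -2.3126
  z = (10 - (-3.8)·-0.4769 - (-2)·-2.3126) / (-7.8) = -0.4567
Change: (-0.8842, -0.6542, 0.5985) → max |·| = 0.8842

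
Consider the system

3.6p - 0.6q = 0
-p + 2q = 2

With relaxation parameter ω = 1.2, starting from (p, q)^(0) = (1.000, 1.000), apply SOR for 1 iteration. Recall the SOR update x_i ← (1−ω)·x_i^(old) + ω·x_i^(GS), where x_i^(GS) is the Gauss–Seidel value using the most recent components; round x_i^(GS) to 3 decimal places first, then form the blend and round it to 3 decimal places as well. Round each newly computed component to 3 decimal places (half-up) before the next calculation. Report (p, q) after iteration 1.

(0.000, 1.000)

Iteration 1:
  p: GS value = (0 - (-0.6)·1.000) / (3.6) = 0.167;  p ← (1−ω)·1.000 + ω·0.167 = 0.000
  q: GS value = (2 - (-1)·0.000) / (2) = 1.000;  q ← (1−ω)·1.000 + ω·1.000 = 1.000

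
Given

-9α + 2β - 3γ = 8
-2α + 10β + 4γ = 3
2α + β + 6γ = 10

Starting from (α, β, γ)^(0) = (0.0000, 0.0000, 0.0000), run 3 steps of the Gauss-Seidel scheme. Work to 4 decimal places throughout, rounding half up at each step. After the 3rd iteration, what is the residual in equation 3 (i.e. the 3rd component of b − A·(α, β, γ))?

Iteration 1:
  α = (8 - (2)·0.0000 - (-3)·0.0000) / (-9) = -0.8889
  β = (3 - (-2)·-0.8889 - (4)·0.0000) / (10) = 0.1222
  γ = (10 - (2)·-0.8889 - (1)·0.1222) / (6) = 1.9426
Iteration 2:
  α = (8 - (2)·0.1222 - (-3)·1.9426) / (-9) = -1.5093
  β = (3 - (-2)·-1.5093 - (4)·1.9426) / (10) = -0.7789
  γ = (10 - (2)·-1.5093 - (1)·-0.7789) / (6) = 2.2996
Iteration 3:
  α = (8 - (2)·-0.7789 - (-3)·2.2996) / (-9) = -1.8285
  β = (3 - (-2)·-1.8285 - (4)·2.2996) / (10) = -0.9855
  γ = (10 - (2)·-1.8285 - (1)·-0.9855) / (6) = 2.4404
Residual b − A·x = (0.8357, -0.5636, 0.0001)

0.0001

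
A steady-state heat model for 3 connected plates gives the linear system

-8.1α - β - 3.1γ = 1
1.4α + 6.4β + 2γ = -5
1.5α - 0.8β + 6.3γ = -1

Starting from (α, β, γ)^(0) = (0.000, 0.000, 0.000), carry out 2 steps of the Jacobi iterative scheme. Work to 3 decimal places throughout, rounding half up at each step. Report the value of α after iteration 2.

0.034

Iteration 1:
  α = (1 - (-1)·0.000 - (-3.1)·0.000) / (-8.1) = -0.123
  β = (-5 - (1.4)·0.000 - (2)·0.000) / (6.4) = -0.781
  γ = (-1 - (1.5)·0.000 - (-0.8)·0.000) / (6.3) = -0.159
Iteration 2:
  α = (1 - (-1)·-0.781 - (-3.1)·-0.159) / (-8.1) = 0.034
  β = (-5 - (1.4)·-0.123 - (2)·-0.159) / (6.4) = -0.705
  γ = (-1 - (1.5)·-0.123 - (-0.8)·-0.781) / (6.3) = -0.229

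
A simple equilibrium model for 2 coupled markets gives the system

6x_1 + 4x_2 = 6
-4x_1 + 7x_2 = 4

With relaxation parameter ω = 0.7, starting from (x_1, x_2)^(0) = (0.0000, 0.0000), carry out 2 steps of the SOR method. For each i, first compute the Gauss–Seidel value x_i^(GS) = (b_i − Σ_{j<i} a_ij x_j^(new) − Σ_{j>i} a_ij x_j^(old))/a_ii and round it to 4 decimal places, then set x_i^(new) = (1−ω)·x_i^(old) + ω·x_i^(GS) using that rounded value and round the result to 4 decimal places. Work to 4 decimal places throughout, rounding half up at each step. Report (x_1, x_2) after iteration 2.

(0.5927, 0.8411)

Iteration 1:
  x_1: GS value = (6 - (4)·0.0000) / (6) = 1.0000;  x_1 ← (1−ω)·0.0000 + ω·1.0000 = 0.7000
  x_2: GS value = (4 - (-4)·0.7000) / (7) = 0.9714;  x_2 ← (1−ω)·0.0000 + ω·0.9714 = 0.6800
Iteration 2:
  x_1: GS value = (6 - (4)·0.6800) / (6) = 0.5467;  x_1 ← (1−ω)·0.7000 + ω·0.5467 = 0.5927
  x_2: GS value = (4 - (-4)·0.5927) / (7) = 0.9101;  x_2 ← (1−ω)·0.6800 + ω·0.9101 = 0.8411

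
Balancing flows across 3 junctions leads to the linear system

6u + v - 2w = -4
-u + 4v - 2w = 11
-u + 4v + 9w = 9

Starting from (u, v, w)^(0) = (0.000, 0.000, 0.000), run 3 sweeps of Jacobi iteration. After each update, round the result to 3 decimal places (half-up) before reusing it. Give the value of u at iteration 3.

Iteration 1:
  u = (-4 - (1)·0.000 - (-2)·0.000) / (6) = -0.667
  v = (11 - (-1)·0.000 - (-2)·0.000) / (4) = 2.750
  w = (9 - (-1)·0.000 - (4)·0.000) / (9) = 1.000
Iteration 2:
  u = (-4 - (1)·2.750 - (-2)·1.000) / (6) = -0.792
  v = (11 - (-1)·-0.667 - (-2)·1.000) / (4) = 3.083
  w = (9 - (-1)·-0.667 - (4)·2.750) / (9) = -0.296
Iteration 3:
  u = (-4 - (1)·3.083 - (-2)·-0.296) / (6) = -1.279
  v = (11 - (-1)·-0.792 - (-2)·-0.296) / (4) = 2.404
  w = (9 - (-1)·-0.792 - (4)·3.083) / (9) = -0.458

-1.279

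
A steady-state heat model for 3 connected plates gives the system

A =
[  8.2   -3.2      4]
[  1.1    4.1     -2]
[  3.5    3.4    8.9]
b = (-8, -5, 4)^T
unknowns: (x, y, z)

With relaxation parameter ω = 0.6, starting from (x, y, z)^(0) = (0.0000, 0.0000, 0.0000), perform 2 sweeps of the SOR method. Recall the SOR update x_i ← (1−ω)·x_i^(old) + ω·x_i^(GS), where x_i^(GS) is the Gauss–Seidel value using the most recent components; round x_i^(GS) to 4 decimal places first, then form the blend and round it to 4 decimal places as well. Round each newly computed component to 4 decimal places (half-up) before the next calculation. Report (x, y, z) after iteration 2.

(-1.1309, -0.6425, 0.9053)

Iteration 1:
  x: GS value = (-8 - (-3.2)·0.0000 - (4)·0.0000) / (8.2) = -0.9756;  x ← (1−ω)·0.0000 + ω·-0.9756 = -0.5854
  y: GS value = (-5 - (1.1)·-0.5854 - (-2)·0.0000) / (4.1) = -1.0625;  y ← (1−ω)·0.0000 + ω·-1.0625 = -0.6375
  z: GS value = (4 - (3.5)·-0.5854 - (3.4)·-0.6375) / (8.9) = 0.9232;  z ← (1−ω)·0.0000 + ω·0.9232 = 0.5539
Iteration 2:
  x: GS value = (-8 - (-3.2)·-0.6375 - (4)·0.5539) / (8.2) = -1.4946;  x ← (1−ω)·-0.5854 + ω·-1.4946 = -1.1309
  y: GS value = (-5 - (1.1)·-1.1309 - (-2)·0.5539) / (4.1) = -0.6459;  y ← (1−ω)·-0.6375 + ω·-0.6459 = -0.6425
  z: GS value = (4 - (3.5)·-1.1309 - (3.4)·-0.6425) / (8.9) = 1.1396;  z ← (1−ω)·0.5539 + ω·1.1396 = 0.9053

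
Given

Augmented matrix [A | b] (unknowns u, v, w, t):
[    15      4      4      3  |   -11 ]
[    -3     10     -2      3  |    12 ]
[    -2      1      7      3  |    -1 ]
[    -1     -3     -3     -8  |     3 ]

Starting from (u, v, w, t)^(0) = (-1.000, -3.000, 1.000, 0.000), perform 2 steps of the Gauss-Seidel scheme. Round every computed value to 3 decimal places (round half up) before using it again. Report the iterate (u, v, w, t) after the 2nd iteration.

Iteration 1:
  u = (-11 - (4)·-3.000 - (4)·1.000 - (3)·0.000) / (15) = -0.200
  v = (12 - (-3)·-0.200 - (-2)·1.000 - (3)·0.000) / (10) = 1.340
  w = (-1 - (-2)·-0.200 - (1)·1.340 - (3)·0.000) / (7) = -0.391
  t = (3 - (-1)·-0.200 - (-3)·1.340 - (-3)·-0.391) / (-8) = -0.706
Iteration 2:
  u = (-11 - (4)·1.340 - (4)·-0.391 - (3)·-0.706) / (15) = -0.845
  v = (12 - (-3)·-0.845 - (-2)·-0.391 - (3)·-0.706) / (10) = 1.080
  w = (-1 - (-2)·-0.845 - (1)·1.080 - (3)·-0.706) / (7) = -0.236
  t = (3 - (-1)·-0.845 - (-3)·1.080 - (-3)·-0.236) / (-8) = -0.586

(-0.845, 1.080, -0.236, -0.586)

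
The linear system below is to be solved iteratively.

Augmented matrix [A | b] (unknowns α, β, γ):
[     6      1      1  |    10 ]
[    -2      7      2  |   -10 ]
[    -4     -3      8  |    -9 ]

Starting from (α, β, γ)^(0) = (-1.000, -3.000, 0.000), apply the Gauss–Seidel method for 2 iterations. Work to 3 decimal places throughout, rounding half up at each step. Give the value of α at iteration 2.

Iteration 1:
  α = (10 - (1)·-3.000 - (1)·0.000) / (6) = 2.167
  β = (-10 - (-2)·2.167 - (2)·0.000) / (7) = -0.809
  γ = (-9 - (-4)·2.167 - (-3)·-0.809) / (8) = -0.345
Iteration 2:
  α = (10 - (1)·-0.809 - (1)·-0.345) / (6) = 1.859
  β = (-10 - (-2)·1.859 - (2)·-0.345) / (7) = -0.799
  γ = (-9 - (-4)·1.859 - (-3)·-0.799) / (8) = -0.495

1.859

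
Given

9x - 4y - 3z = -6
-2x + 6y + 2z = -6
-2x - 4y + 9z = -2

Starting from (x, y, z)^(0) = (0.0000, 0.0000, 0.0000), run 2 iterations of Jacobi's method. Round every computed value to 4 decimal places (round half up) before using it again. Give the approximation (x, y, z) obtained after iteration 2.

(-1.1852, -1.1482, -0.8148)

Iteration 1:
  x = (-6 - (-4)·0.0000 - (-3)·0.0000) / (9) = -0.6667
  y = (-6 - (-2)·0.0000 - (2)·0.0000) / (6) = -1.0000
  z = (-2 - (-2)·0.0000 - (-4)·0.0000) / (9) = -0.2222
Iteration 2:
  x = (-6 - (-4)·-1.0000 - (-3)·-0.2222) / (9) = -1.1852
  y = (-6 - (-2)·-0.6667 - (2)·-0.2222) / (6) = -1.1482
  z = (-2 - (-2)·-0.6667 - (-4)·-1.0000) / (9) = -0.8148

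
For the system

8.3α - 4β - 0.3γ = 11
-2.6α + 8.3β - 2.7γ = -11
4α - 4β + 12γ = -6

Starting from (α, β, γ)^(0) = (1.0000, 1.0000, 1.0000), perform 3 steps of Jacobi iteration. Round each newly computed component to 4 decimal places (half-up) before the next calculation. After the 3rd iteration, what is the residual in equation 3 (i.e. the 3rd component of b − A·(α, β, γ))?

-1.6308

Iteration 1:
  α = (11 - (-4)·1.0000 - (-0.3)·1.0000) / (8.3) = 1.8434
  β = (-11 - (-2.6)·1.0000 - (-2.7)·1.0000) / (8.3) = -0.6867
  γ = (-6 - (4)·1.0000 - (-4)·1.0000) / (12) = -0.5000
Iteration 2:
  α = (11 - (-4)·-0.6867 - (-0.3)·-0.5000) / (8.3) = 0.9763
  β = (-11 - (-2.6)·1.8434 - (-2.7)·-0.5000) / (8.3) = -0.9105
  γ = (-6 - (4)·1.8434 - (-4)·-0.6867) / (12) = -1.3434
Iteration 3:
  α = (11 - (-4)·-0.9105 - (-0.3)·-1.3434) / (8.3) = 0.8379
  β = (-11 - (-2.6)·0.9763 - (-2.7)·-1.3434) / (8.3) = -1.4565
  γ = (-6 - (4)·0.9763 - (-4)·-0.9105) / (12) = -1.1289
Residual b − A·x = (-2.1192, 0.2195, -1.6308)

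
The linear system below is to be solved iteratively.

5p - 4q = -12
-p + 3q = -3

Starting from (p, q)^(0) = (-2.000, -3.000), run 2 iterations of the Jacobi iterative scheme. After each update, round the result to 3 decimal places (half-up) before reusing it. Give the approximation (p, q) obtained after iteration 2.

(-3.734, -2.600)

Iteration 1:
  p = (-12 - (-4)·-3.000) / (5) = -4.800
  q = (-3 - (-1)·-2.000) / (3) = -1.667
Iteration 2:
  p = (-12 - (-4)·-1.667) / (5) = -3.734
  q = (-3 - (-1)·-4.800) / (3) = -2.600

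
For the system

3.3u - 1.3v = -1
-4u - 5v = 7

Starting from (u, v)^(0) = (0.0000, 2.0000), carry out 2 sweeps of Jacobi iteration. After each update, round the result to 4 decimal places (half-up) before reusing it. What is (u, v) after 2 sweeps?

(-0.8545, -1.7878)

Iteration 1:
  u = (-1 - (-1.3)·2.0000) / (3.3) = 0.4848
  v = (7 - (-4)·0.0000) / (-5) = -1.4000
Iteration 2:
  u = (-1 - (-1.3)·-1.4000) / (3.3) = -0.8545
  v = (7 - (-4)·0.4848) / (-5) = -1.7878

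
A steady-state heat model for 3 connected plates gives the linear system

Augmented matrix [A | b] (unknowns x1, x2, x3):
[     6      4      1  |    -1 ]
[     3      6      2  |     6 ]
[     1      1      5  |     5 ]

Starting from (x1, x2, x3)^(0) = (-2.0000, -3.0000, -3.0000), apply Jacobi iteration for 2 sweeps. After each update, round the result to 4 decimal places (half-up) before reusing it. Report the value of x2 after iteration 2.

Iteration 1:
  x1 = (-1 - (4)·-3.0000 - (1)·-3.0000) / (6) = 2.3333
  x2 = (6 - (3)·-2.0000 - (2)·-3.0000) / (6) = 3.0000
  x3 = (5 - (1)·-2.0000 - (1)·-3.0000) / (5) = 2.0000
Iteration 2:
  x1 = (-1 - (4)·3.0000 - (1)·2.0000) / (6) = -2.5000
  x2 = (6 - (3)·2.3333 - (2)·2.0000) / (6) = -0.8333
  x3 = (5 - (1)·2.3333 - (1)·3.0000) / (5) = -0.0667

-0.8333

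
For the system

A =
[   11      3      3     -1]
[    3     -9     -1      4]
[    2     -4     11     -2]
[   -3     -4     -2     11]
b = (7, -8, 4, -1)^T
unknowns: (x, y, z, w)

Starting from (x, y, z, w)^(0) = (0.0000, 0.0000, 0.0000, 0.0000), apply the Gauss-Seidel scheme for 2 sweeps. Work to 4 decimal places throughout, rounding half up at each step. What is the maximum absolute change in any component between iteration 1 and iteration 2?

Iteration 1:
  x = (7 - (3)·0.0000 - (3)·0.0000 - (-1)·0.0000) / (11) = 0.6364
  y = (-8 - (3)·0.6364 - (-1)·0.0000 - (4)·0.0000) / (-9) = 1.1010
  z = (4 - (2)·0.6364 - (-4)·1.1010 - (-2)·0.0000) / (11) = 0.6483
  w = (-1 - (-3)·0.6364 - (-4)·1.1010 - (-2)·0.6483) / (11) = 0.6009
Iteration 2:
  x = (7 - (3)·1.1010 - (3)·0.6483 - (-1)·0.6009) / (11) = 0.2139
  y = (-8 - (3)·0.2139 - (-1)·0.6483 - (4)·0.6009) / (-9) = 1.1552
  z = (4 - (2)·0.2139 - (-4)·1.1552 - (-2)·0.6009) / (11) = 0.8541
  w = (-1 - (-3)·0.2139 - (-4)·1.1552 - (-2)·0.8541) / (11) = 0.5428
Change: (-0.4225, 0.0542, 0.2058, -0.0581) → max |·| = 0.4225

0.4225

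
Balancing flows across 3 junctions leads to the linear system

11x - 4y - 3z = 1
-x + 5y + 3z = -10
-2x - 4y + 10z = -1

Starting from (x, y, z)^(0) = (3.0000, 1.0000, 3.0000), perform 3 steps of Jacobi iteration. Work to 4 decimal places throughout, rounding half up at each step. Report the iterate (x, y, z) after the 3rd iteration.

(-1.0471, -1.4902, -1.1797)

Iteration 1:
  x = (1 - (-4)·1.0000 - (-3)·3.0000) / (11) = 1.2727
  y = (-10 - (-1)·3.0000 - (3)·3.0000) / (5) = -3.2000
  z = (-1 - (-2)·3.0000 - (-4)·1.0000) / (10) = 0.9000
Iteration 2:
  x = (1 - (-4)·-3.2000 - (-3)·0.9000) / (11) = -0.8273
  y = (-10 - (-1)·1.2727 - (3)·0.9000) / (5) = -2.2855
  z = (-1 - (-2)·1.2727 - (-4)·-3.2000) / (10) = -1.1255
Iteration 3:
  x = (1 - (-4)·-2.2855 - (-3)·-1.1255) / (11) = -1.0471
  y = (-10 - (-1)·-0.8273 - (3)·-1.1255) / (5) = -1.4902
  z = (-1 - (-2)·-0.8273 - (-4)·-2.2855) / (10) = -1.1797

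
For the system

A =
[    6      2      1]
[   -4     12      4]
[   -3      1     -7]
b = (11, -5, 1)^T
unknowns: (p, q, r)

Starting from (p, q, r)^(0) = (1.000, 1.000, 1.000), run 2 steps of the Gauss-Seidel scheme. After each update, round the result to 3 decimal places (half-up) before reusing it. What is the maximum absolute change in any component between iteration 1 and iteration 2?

0.829

Iteration 1:
  p = (11 - (2)·1.000 - (1)·1.000) / (6) = 1.333
  q = (-5 - (-4)·1.333 - (4)·1.000) / (12) = -0.306
  r = (1 - (-3)·1.333 - (1)·-0.306) / (-7) = -0.758
Iteration 2:
  p = (11 - (2)·-0.306 - (1)·-0.758) / (6) = 2.062
  q = (-5 - (-4)·2.062 - (4)·-0.758) / (12) = 0.523
  r = (1 - (-3)·2.062 - (1)·0.523) / (-7) = -0.952
Change: (0.729, 0.829, -0.194) → max |·| = 0.829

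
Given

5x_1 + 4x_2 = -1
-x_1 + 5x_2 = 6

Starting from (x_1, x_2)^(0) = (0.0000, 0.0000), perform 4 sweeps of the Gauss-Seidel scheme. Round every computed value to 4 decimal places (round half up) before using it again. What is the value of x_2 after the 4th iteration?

0.9993

Iteration 1:
  x_1 = (-1 - (4)·0.0000) / (5) = -0.2000
  x_2 = (6 - (-1)·-0.2000) / (5) = 1.1600
Iteration 2:
  x_1 = (-1 - (4)·1.1600) / (5) = -1.1280
  x_2 = (6 - (-1)·-1.1280) / (5) = 0.9744
Iteration 3:
  x_1 = (-1 - (4)·0.9744) / (5) = -0.9795
  x_2 = (6 - (-1)·-0.9795) / (5) = 1.0041
Iteration 4:
  x_1 = (-1 - (4)·1.0041) / (5) = -1.0033
  x_2 = (6 - (-1)·-1.0033) / (5) = 0.9993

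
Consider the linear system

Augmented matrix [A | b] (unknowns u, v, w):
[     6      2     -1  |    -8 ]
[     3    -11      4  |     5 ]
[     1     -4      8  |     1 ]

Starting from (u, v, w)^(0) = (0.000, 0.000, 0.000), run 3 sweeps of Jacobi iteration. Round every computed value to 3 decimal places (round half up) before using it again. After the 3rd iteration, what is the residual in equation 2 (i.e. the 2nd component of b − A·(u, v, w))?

Iteration 1:
  u = (-8 - (2)·0.000 - (-1)·0.000) / (6) = -1.333
  v = (5 - (3)·0.000 - (4)·0.000) / (-11) = -0.455
  w = (1 - (1)·0.000 - (-4)·0.000) / (8) = 0.125
Iteration 2:
  u = (-8 - (2)·-0.455 - (-1)·0.125) / (6) = -1.161
  v = (5 - (3)·-1.333 - (4)·0.125) / (-11) = -0.773
  w = (1 - (1)·-1.333 - (-4)·-0.455) / (8) = 0.064
Iteration 3:
  u = (-8 - (2)·-0.773 - (-1)·0.064) / (6) = -1.065
  v = (5 - (3)·-1.161 - (4)·0.064) / (-11) = -0.748
  w = (1 - (1)·-1.161 - (-4)·-0.773) / (8) = -0.116
Residual b − A·x = (-0.230, 0.431, 0.001)

0.431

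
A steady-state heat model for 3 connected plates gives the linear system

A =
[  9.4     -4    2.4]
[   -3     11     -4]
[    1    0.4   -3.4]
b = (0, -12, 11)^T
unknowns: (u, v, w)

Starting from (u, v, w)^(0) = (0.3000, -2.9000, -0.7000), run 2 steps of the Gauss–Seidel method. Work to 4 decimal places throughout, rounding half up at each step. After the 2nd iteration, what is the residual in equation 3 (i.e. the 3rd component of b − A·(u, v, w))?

Iteration 1:
  u = (0 - (-4)·-2.9000 - (2.4)·-0.7000) / (9.4) = -1.0553
  v = (-12 - (-3)·-1.0553 - (-4)·-0.7000) / (11) = -1.6333
  w = (11 - (1)·-1.0553 - (0.4)·-1.6333) / (-3.4) = -3.7378
Iteration 2:
  u = (0 - (-4)·-1.6333 - (2.4)·-3.7378) / (9.4) = 0.2593
  v = (-12 - (-3)·0.2593 - (-4)·-3.7378) / (11) = -2.3794
  w = (11 - (1)·0.2593 - (0.4)·-2.3794) / (-3.4) = -3.4390
Residual b − A·x = (-3.7014, 1.1953, -0.0001)

-0.0001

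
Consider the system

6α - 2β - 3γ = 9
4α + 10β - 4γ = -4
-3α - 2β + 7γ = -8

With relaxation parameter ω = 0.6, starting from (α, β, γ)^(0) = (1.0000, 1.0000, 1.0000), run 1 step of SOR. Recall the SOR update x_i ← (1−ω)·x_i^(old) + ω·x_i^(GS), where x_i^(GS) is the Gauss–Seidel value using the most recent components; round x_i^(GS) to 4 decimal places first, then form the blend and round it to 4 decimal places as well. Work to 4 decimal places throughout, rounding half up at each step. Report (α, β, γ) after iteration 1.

(1.8000, -0.0320, 0.1716)

Iteration 1:
  α: GS value = (9 - (-2)·1.0000 - (-3)·1.0000) / (6) = 2.3333;  α ← (1−ω)·1.0000 + ω·2.3333 = 1.8000
  β: GS value = (-4 - (4)·1.8000 - (-4)·1.0000) / (10) = -0.7200;  β ← (1−ω)·1.0000 + ω·-0.7200 = -0.0320
  γ: GS value = (-8 - (-3)·1.8000 - (-2)·-0.0320) / (7) = -0.3806;  γ ← (1−ω)·1.0000 + ω·-0.3806 = 0.1716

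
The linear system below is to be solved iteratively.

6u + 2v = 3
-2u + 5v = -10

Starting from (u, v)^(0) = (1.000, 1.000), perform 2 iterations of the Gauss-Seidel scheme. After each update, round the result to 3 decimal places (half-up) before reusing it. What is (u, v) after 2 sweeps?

Iteration 1:
  u = (3 - (2)·1.000) / (6) = 0.167
  v = (-10 - (-2)·0.167) / (5) = -1.933
Iteration 2:
  u = (3 - (2)·-1.933) / (6) = 1.144
  v = (-10 - (-2)·1.144) / (5) = -1.542

(1.144, -1.542)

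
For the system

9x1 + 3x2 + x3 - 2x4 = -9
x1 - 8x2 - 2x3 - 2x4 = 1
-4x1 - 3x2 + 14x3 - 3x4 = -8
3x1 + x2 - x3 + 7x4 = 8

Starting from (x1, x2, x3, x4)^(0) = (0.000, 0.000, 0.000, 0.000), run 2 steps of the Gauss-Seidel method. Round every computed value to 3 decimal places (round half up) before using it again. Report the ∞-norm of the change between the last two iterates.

Iteration 1:
  x1 = (-9 - (3)·0.000 - (1)·0.000 - (-2)·0.000) / (9) = -1.000
  x2 = (1 - (1)·-1.000 - (-2)·0.000 - (-2)·0.000) / (-8) = -0.250
  x3 = (-8 - (-4)·-1.000 - (-3)·-0.250 - (-3)·0.000) / (14) = -0.911
  x4 = (8 - (3)·-1.000 - (1)·-0.250 - (-1)·-0.911) / (7) = 1.477
Iteration 2:
  x1 = (-9 - (3)·-0.250 - (1)·-0.911 - (-2)·1.477) / (9) = -0.487
  x2 = (1 - (1)·-0.487 - (-2)·-0.911 - (-2)·1.477) / (-8) = -0.327
  x3 = (-8 - (-4)·-0.487 - (-3)·-0.327 - (-3)·1.477) / (14) = -0.464
  x4 = (8 - (3)·-0.487 - (1)·-0.327 - (-1)·-0.464) / (7) = 1.332
Change: (0.513, -0.077, 0.447, -0.145) → max |·| = 0.513

0.513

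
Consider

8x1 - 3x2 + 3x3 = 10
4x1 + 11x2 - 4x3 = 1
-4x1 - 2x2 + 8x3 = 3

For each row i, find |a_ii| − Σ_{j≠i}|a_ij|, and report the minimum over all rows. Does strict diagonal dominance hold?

2

row 1: |8| − (3+3) = 2
row 2: |11| − (4+4) = 3
row 3: |8| − (4+2) = 2
minimum over rows = 2 → strictly diagonally dominant (convergence guaranteed)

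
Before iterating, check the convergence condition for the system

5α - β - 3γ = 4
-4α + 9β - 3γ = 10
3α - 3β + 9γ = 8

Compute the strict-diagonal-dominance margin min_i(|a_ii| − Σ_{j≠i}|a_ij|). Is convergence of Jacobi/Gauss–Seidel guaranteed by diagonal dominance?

1

row 1: |5| − (1+3) = 1
row 2: |9| − (4+3) = 2
row 3: |9| − (3+3) = 3
minimum over rows = 1 → strictly diagonally dominant (convergence guaranteed)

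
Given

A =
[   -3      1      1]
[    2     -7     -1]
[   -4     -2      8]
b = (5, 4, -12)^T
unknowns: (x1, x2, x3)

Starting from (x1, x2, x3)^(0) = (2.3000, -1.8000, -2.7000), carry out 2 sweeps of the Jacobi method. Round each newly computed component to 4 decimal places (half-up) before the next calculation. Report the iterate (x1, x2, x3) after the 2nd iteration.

(-1.7762, -1.3619, -2.9655)

Iteration 1:
  x1 = (5 - (1)·-1.8000 - (1)·-2.7000) / (-3) = -3.1667
  x2 = (4 - (2)·2.3000 - (-1)·-2.7000) / (-7) = 0.4714
  x3 = (-12 - (-4)·2.3000 - (-2)·-1.8000) / (8) = -0.8000
Iteration 2:
  x1 = (5 - (1)·0.4714 - (1)·-0.8000) / (-3) = -1.7762
  x2 = (4 - (2)·-3.1667 - (-1)·-0.8000) / (-7) = -1.3619
  x3 = (-12 - (-4)·-3.1667 - (-2)·0.4714) / (8) = -2.9655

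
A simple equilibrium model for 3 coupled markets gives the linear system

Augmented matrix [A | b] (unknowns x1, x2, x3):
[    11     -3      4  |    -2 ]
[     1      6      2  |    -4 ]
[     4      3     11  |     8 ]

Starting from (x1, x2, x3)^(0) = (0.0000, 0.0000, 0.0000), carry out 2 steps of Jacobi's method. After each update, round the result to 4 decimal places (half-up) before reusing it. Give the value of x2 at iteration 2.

-0.8788

Iteration 1:
  x1 = (-2 - (-3)·0.0000 - (4)·0.0000) / (11) = -0.1818
  x2 = (-4 - (1)·0.0000 - (2)·0.0000) / (6) = -0.6667
  x3 = (8 - (4)·0.0000 - (3)·0.0000) / (11) = 0.7273
Iteration 2:
  x1 = (-2 - (-3)·-0.6667 - (4)·0.7273) / (11) = -0.6281
  x2 = (-4 - (1)·-0.1818 - (2)·0.7273) / (6) = -0.8788
  x3 = (8 - (4)·-0.1818 - (3)·-0.6667) / (11) = 0.9752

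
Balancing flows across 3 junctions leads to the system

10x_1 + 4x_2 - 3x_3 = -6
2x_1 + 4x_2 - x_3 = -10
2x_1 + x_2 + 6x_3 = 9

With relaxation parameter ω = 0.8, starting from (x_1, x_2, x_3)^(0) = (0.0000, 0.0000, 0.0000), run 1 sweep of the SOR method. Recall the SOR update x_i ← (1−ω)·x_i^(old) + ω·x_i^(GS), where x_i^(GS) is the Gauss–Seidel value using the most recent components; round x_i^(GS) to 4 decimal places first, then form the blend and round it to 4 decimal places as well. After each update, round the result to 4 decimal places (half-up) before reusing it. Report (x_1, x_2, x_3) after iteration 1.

(-0.4800, -1.8080, 1.5690)

Iteration 1:
  x_1: GS value = (-6 - (4)·0.0000 - (-3)·0.0000) / (10) = -0.6000;  x_1 ← (1−ω)·0.0000 + ω·-0.6000 = -0.4800
  x_2: GS value = (-10 - (2)·-0.4800 - (-1)·0.0000) / (4) = -2.2600;  x_2 ← (1−ω)·0.0000 + ω·-2.2600 = -1.8080
  x_3: GS value = (9 - (2)·-0.4800 - (1)·-1.8080) / (6) = 1.9613;  x_3 ← (1−ω)·0.0000 + ω·1.9613 = 1.5690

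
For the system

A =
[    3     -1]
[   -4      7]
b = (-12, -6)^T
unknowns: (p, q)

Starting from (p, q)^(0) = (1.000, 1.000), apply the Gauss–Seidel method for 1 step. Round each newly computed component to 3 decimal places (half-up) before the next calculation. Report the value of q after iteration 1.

Iteration 1:
  p = (-12 - (-1)·1.000) / (3) = -3.667
  q = (-6 - (-4)·-3.667) / (7) = -2.953

-2.953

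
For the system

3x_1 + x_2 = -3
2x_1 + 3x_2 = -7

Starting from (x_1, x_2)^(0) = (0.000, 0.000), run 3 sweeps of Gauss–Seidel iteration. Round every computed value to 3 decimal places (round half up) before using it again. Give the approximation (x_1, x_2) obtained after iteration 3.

Iteration 1:
  x_1 = (-3 - (1)·0.000) / (3) = -1.000
  x_2 = (-7 - (2)·-1.000) / (3) = -1.667
Iteration 2:
  x_1 = (-3 - (1)·-1.667) / (3) = -0.444
  x_2 = (-7 - (2)·-0.444) / (3) = -2.037
Iteration 3:
  x_1 = (-3 - (1)·-2.037) / (3) = -0.321
  x_2 = (-7 - (2)·-0.321) / (3) = -2.119

(-0.321, -2.119)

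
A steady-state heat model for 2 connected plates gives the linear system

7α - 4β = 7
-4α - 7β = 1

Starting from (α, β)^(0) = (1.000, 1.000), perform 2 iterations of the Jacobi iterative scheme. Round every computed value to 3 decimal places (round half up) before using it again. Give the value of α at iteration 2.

0.592

Iteration 1:
  α = (7 - (-4)·1.000) / (7) = 1.571
  β = (1 - (-4)·1.000) / (-7) = -0.714
Iteration 2:
  α = (7 - (-4)·-0.714) / (7) = 0.592
  β = (1 - (-4)·1.571) / (-7) = -1.041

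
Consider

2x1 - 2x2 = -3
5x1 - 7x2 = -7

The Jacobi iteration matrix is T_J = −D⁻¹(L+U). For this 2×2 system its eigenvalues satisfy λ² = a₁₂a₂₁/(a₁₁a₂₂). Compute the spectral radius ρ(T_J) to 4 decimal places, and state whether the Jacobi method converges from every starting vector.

a₁₂a₂₁/(a₁₁a₂₂) = (-2)·(5) / ((2)·(-7)) = 0.714286
ρ = √|0.714286| = √0.714286 = 0.8452
ρ < 1, so Jacobi converges

0.8452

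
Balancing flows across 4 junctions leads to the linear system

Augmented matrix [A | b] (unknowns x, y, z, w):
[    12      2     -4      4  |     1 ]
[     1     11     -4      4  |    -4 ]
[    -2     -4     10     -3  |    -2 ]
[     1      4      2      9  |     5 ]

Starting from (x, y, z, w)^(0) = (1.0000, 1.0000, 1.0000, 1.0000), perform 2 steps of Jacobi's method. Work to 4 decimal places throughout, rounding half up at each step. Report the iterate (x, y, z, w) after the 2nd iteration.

(0.4665, -0.0207, -0.4651, 0.6113)

Iteration 1:
  x = (1 - (2)·1.0000 - (-4)·1.0000 - (4)·1.0000) / (12) = -0.0833
  y = (-4 - (1)·1.0000 - (-4)·1.0000 - (4)·1.0000) / (11) = -0.4545
  z = (-2 - (-2)·1.0000 - (-4)·1.0000 - (-3)·1.0000) / (10) = 0.7000
  w = (5 - (1)·1.0000 - (4)·1.0000 - (2)·1.0000) / (9) = -0.2222
Iteration 2:
  x = (1 - (2)·-0.4545 - (-4)·0.7000 - (4)·-0.2222) / (12) = 0.4665
  y = (-4 - (1)·-0.0833 - (-4)·0.7000 - (4)·-0.2222) / (11) = -0.0207
  z = (-2 - (-2)·-0.0833 - (-4)·-0.4545 - (-3)·-0.2222) / (10) = -0.4651
  w = (5 - (1)·-0.0833 - (4)·-0.4545 - (2)·0.7000) / (9) = 0.6113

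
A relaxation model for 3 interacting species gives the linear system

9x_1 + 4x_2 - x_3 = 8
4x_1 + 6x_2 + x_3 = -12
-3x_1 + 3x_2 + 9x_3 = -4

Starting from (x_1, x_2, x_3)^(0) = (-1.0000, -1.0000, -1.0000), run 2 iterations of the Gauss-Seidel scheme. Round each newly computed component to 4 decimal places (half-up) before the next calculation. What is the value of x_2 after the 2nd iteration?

Iteration 1:
  x_1 = (8 - (4)·-1.0000 - (-1)·-1.0000) / (9) = 1.2222
  x_2 = (-12 - (4)·1.2222 - (1)·-1.0000) / (6) = -2.6481
  x_3 = (-4 - (-3)·1.2222 - (3)·-2.6481) / (9) = 0.8457
Iteration 2:
  x_1 = (8 - (4)·-2.6481 - (-1)·0.8457) / (9) = 2.1598
  x_2 = (-12 - (4)·2.1598 - (1)·0.8457) / (6) = -3.5808
  x_3 = (-4 - (-3)·2.1598 - (3)·-3.5808) / (9) = 1.4691

-3.5808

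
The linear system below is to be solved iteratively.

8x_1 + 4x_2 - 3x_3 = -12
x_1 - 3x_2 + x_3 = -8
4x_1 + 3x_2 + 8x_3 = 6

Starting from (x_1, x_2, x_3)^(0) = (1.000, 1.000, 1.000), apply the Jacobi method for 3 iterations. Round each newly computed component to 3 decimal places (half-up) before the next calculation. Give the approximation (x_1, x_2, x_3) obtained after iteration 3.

(-2.424, 1.700, 1.575)

Iteration 1:
  x_1 = (-12 - (4)·1.000 - (-3)·1.000) / (8) = -1.625
  x_2 = (-8 - (1)·1.000 - (1)·1.000) / (-3) = 3.333
  x_3 = (6 - (4)·1.000 - (3)·1.000) / (8) = -0.125
Iteration 2:
  x_1 = (-12 - (4)·3.333 - (-3)·-0.125) / (8) = -3.213
  x_2 = (-8 - (1)·-1.625 - (1)·-0.125) / (-3) = 2.083
  x_3 = (6 - (4)·-1.625 - (3)·3.333) / (8) = 0.313
Iteration 3:
  x_1 = (-12 - (4)·2.083 - (-3)·0.313) / (8) = -2.424
  x_2 = (-8 - (1)·-3.213 - (1)·0.313) / (-3) = 1.700
  x_3 = (6 - (4)·-3.213 - (3)·2.083) / (8) = 1.575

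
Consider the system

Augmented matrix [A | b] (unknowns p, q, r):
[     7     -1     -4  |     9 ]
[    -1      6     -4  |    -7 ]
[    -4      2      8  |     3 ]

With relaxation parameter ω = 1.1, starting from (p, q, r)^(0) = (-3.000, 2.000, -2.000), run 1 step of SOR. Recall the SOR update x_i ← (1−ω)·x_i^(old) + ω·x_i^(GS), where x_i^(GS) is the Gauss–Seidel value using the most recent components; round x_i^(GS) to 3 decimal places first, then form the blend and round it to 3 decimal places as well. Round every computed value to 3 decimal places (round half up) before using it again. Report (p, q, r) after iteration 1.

Iteration 1:
  p: GS value = (9 - (-1)·2.000 - (-4)·-2.000) / (7) = 0.429;  p ← (1−ω)·-3.000 + ω·0.429 = 0.772
  q: GS value = (-7 - (-1)·0.772 - (-4)·-2.000) / (6) = -2.371;  q ← (1−ω)·2.000 + ω·-2.371 = -2.808
  r: GS value = (3 - (-4)·0.772 - (2)·-2.808) / (8) = 1.463;  r ← (1−ω)·-2.000 + ω·1.463 = 1.809

(0.772, -2.808, 1.809)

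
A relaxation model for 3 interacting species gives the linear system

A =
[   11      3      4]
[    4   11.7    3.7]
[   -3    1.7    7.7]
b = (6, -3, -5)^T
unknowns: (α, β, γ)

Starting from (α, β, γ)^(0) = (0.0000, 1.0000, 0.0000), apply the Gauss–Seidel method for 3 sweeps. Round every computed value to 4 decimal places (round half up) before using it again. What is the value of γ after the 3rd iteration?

-0.2654

Iteration 1:
  α = (6 - (3)·1.0000 - (4)·0.0000) / (11) = 0.2727
  β = (-3 - (4)·0.2727 - (3.7)·0.0000) / (11.7) = -0.3496
  γ = (-5 - (-3)·0.2727 - (1.7)·-0.3496) / (7.7) = -0.4659
Iteration 2:
  α = (6 - (3)·-0.3496 - (4)·-0.4659) / (11) = 0.8102
  β = (-3 - (4)·0.8102 - (3.7)·-0.4659) / (11.7) = -0.3861
  γ = (-5 - (-3)·0.8102 - (1.7)·-0.3861) / (7.7) = -0.2484
Iteration 3:
  α = (6 - (3)·-0.3861 - (4)·-0.2484) / (11) = 0.7411
  β = (-3 - (4)·0.7411 - (3.7)·-0.2484) / (11.7) = -0.4312
  γ = (-5 - (-3)·0.7411 - (1.7)·-0.4312) / (7.7) = -0.2654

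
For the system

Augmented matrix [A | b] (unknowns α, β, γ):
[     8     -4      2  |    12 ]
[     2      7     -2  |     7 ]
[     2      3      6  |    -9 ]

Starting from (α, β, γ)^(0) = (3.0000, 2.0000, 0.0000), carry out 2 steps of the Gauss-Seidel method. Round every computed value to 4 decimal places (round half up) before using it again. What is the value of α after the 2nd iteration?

2.2619

Iteration 1:
  α = (12 - (-4)·2.0000 - (2)·0.0000) / (8) = 2.5000
  β = (7 - (2)·2.5000 - (-2)·0.0000) / (7) = 0.2857
  γ = (-9 - (2)·2.5000 - (3)·0.2857) / (6) = -2.4762
Iteration 2:
  α = (12 - (-4)·0.2857 - (2)·-2.4762) / (8) = 2.2619
  β = (7 - (2)·2.2619 - (-2)·-2.4762) / (7) = -0.3537
  γ = (-9 - (2)·2.2619 - (3)·-0.3537) / (6) = -2.0771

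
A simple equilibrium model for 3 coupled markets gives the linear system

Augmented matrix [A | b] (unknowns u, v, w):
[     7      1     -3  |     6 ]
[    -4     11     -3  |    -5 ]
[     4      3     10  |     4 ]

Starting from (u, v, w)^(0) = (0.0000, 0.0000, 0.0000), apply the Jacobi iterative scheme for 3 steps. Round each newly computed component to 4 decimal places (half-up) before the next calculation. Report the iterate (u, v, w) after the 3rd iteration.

(0.9449, -0.0041, -0.0273)

Iteration 1:
  u = (6 - (1)·0.0000 - (-3)·0.0000) / (7) = 0.8571
  v = (-5 - (-4)·0.0000 - (-3)·0.0000) / (11) = -0.4545
  w = (4 - (4)·0.0000 - (3)·0.0000) / (10) = 0.4000
Iteration 2:
  u = (6 - (1)·-0.4545 - (-3)·0.4000) / (7) = 1.0935
  v = (-5 - (-4)·0.8571 - (-3)·0.4000) / (11) = -0.0338
  w = (4 - (4)·0.8571 - (3)·-0.4545) / (10) = 0.1935
Iteration 3:
  u = (6 - (1)·-0.0338 - (-3)·0.1935) / (7) = 0.9449
  v = (-5 - (-4)·1.0935 - (-3)·0.1935) / (11) = -0.0041
  w = (4 - (4)·1.0935 - (3)·-0.0338) / (10) = -0.0273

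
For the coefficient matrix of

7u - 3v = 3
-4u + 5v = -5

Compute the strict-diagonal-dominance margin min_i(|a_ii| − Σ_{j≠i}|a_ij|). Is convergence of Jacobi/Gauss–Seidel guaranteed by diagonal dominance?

1

row 1: |7| − (3) = 4
row 2: |5| − (4) = 1
minimum over rows = 1 → strictly diagonally dominant (convergence guaranteed)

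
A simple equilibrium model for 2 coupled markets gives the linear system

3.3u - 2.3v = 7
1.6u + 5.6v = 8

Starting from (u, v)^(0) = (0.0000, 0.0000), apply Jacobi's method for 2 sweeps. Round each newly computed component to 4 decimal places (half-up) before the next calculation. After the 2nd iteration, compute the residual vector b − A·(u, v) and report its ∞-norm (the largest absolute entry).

1.5930

Iteration 1:
  u = (7 - (-2.3)·0.0000) / (3.3) = 2.1212
  v = (8 - (1.6)·0.0000) / (5.6) = 1.4286
Iteration 2:
  u = (7 - (-2.3)·1.4286) / (3.3) = 3.1169
  v = (8 - (1.6)·2.1212) / (5.6) = 0.8225
Residual b − A·x = (-1.3940, -1.5930); ∞-norm = 1.5930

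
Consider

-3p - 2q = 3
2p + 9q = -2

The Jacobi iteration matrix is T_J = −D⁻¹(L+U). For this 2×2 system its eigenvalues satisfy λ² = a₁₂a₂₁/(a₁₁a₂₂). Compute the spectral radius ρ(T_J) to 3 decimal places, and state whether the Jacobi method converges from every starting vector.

0.385

a₁₂a₂₁/(a₁₁a₂₂) = (-2)·(2) / ((-3)·(9)) = 0.148148
ρ = √|0.148148| = √0.148148 = 0.385
ρ < 1, so Jacobi converges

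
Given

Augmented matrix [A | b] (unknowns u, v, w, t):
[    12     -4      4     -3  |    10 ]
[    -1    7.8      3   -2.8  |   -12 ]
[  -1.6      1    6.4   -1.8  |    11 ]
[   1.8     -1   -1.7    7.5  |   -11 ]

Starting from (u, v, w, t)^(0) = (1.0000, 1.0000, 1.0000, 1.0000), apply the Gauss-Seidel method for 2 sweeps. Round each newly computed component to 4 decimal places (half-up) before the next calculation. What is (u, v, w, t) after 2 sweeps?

Iteration 1:
  u = (10 - (-4)·1.0000 - (4)·1.0000 - (-3)·1.0000) / (12) = 1.0833
  v = (-12 - (-1)·1.0833 - (3)·1.0000 - (-2.8)·1.0000) / (7.8) = -1.4252
  w = (11 - (-1.6)·1.0833 - (1)·-1.4252 - (-1.8)·1.0000) / (6.4) = 2.4935
  t = (-11 - (1.8)·1.0833 - (-1)·-1.4252 - (-1.7)·2.4935) / (7.5) = -1.3515
Iteration 2:
  u = (10 - (-4)·-1.4252 - (4)·2.4935 - (-3)·-1.3515) / (12) = -0.8108
  v = (-12 - (-1)·-0.8108 - (3)·2.4935 - (-2.8)·-1.3515) / (7.8) = -3.0866
  w = (11 - (-1.6)·-0.8108 - (1)·-3.0866 - (-1.8)·-1.3515) / (6.4) = 1.6182
  t = (-11 - (1.8)·-0.8108 - (-1)·-3.0866 - (-1.7)·1.6182) / (7.5) = -1.3168

(-0.8108, -3.0866, 1.6182, -1.3168)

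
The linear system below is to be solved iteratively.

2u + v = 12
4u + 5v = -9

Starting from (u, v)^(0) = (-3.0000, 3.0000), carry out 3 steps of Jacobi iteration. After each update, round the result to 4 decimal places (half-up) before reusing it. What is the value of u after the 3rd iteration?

Iteration 1:
  u = (12 - (1)·3.0000) / (2) = 4.5000
  v = (-9 - (4)·-3.0000) / (5) = 0.6000
Iteration 2:
  u = (12 - (1)·0.6000) / (2) = 5.7000
  v = (-9 - (4)·4.5000) / (5) = -5.4000
Iteration 3:
  u = (12 - (1)·-5.4000) / (2) = 8.7000
  v = (-9 - (4)·5.7000) / (5) = -6.3600

8.7000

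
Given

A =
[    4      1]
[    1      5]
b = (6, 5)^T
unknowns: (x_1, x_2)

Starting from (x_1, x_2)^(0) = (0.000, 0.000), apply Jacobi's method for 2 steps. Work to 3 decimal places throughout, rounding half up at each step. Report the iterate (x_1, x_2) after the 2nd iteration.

Iteration 1:
  x_1 = (6 - (1)·0.000) / (4) = 1.500
  x_2 = (5 - (1)·0.000) / (5) = 1.000
Iteration 2:
  x_1 = (6 - (1)·1.000) / (4) = 1.250
  x_2 = (5 - (1)·1.500) / (5) = 0.700

(1.250, 0.700)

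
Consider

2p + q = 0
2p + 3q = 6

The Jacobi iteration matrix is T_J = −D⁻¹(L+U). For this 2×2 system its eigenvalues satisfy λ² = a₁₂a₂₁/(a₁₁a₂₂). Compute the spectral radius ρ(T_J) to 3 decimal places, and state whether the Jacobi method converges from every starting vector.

0.577

a₁₂a₂₁/(a₁₁a₂₂) = (1)·(2) / ((2)·(3)) = 0.333333
ρ = √|0.333333| = √0.333333 = 0.577
ρ < 1, so Jacobi converges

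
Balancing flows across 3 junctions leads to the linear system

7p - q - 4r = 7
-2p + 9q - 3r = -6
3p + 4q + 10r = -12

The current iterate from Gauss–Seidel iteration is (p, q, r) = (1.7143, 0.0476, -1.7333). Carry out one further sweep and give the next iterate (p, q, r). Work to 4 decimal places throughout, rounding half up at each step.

(0.0163, -1.2408, -0.7086)

One sweep:
  p = (7 - (-1)·0.0476 - (-4)·-1.7333) / (7) = 0.0163
  q = (-6 - (-2)·0.0163 - (-3)·-1.7333) / (9) = -1.2408
  r = (-12 - (3)·0.0163 - (4)·-1.2408) / (10) = -0.7086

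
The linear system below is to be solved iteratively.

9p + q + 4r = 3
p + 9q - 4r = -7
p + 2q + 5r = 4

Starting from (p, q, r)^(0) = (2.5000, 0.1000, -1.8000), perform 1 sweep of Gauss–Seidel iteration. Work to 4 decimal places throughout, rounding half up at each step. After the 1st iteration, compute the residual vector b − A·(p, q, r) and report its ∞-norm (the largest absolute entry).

Iteration 1:
  p = (3 - (1)·0.1000 - (4)·-1.8000) / (9) = 1.1222
  q = (-7 - (1)·1.1222 - (-4)·-1.8000) / (9) = -1.7025
  r = (4 - (1)·1.1222 - (2)·-1.7025) / (5) = 1.2566
Residual b − A·x = (-10.4237, 12.2267, -0.0002); ∞-norm = 12.2267

12.2267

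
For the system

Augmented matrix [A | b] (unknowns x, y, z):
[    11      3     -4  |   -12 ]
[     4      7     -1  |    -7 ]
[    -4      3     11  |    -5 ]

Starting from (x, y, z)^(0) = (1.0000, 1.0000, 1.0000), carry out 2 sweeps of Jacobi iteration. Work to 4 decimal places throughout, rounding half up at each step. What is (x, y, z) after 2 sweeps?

(-0.8335, -0.4805, -0.4286)

Iteration 1:
  x = (-12 - (3)·1.0000 - (-4)·1.0000) / (11) = -1.0000
  y = (-7 - (4)·1.0000 - (-1)·1.0000) / (7) = -1.4286
  z = (-5 - (-4)·1.0000 - (3)·1.0000) / (11) = -0.3636
Iteration 2:
  x = (-12 - (3)·-1.4286 - (-4)·-0.3636) / (11) = -0.8335
  y = (-7 - (4)·-1.0000 - (-1)·-0.3636) / (7) = -0.4805
  z = (-5 - (-4)·-1.0000 - (3)·-1.4286) / (11) = -0.4286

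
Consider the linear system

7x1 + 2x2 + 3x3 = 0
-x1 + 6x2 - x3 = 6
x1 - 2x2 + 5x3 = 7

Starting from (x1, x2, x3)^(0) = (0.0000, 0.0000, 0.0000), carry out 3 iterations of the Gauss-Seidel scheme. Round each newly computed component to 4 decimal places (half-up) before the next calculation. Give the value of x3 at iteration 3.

Iteration 1:
  x1 = (0 - (2)·0.0000 - (3)·0.0000) / (7) = 0.0000
  x2 = (6 - (-1)·0.0000 - (-1)·0.0000) / (6) = 1.0000
  x3 = (7 - (1)·0.0000 - (-2)·1.0000) / (5) = 1.8000
Iteration 2:
  x1 = (0 - (2)·1.0000 - (3)·1.8000) / (7) = -1.0571
  x2 = (6 - (-1)·-1.0571 - (-1)·1.8000) / (6) = 1.1238
  x3 = (7 - (1)·-1.0571 - (-2)·1.1238) / (5) = 2.0609
Iteration 3:
  x1 = (0 - (2)·1.1238 - (3)·2.0609) / (7) = -1.2043
  x2 = (6 - (-1)·-1.2043 - (-1)·2.0609) / (6) = 1.1428
  x3 = (7 - (1)·-1.2043 - (-2)·1.1428) / (5) = 2.0980

2.0980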